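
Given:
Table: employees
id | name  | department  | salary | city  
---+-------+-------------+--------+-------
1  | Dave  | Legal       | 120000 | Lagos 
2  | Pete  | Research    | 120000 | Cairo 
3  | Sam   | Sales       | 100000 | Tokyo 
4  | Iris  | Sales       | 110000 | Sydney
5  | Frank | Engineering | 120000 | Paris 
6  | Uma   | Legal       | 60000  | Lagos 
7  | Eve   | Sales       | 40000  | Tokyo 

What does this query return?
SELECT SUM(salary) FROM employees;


SUM(salary) = 120000 + 120000 + 100000 + 110000 + 120000 + 60000 + 40000 = 670000

670000


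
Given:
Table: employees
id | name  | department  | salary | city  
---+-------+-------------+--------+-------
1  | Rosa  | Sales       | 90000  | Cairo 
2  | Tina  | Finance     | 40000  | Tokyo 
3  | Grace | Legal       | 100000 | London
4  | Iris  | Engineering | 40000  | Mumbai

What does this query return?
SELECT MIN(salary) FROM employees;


Salaries: 90000, 40000, 100000, 40000
MIN = 40000

40000


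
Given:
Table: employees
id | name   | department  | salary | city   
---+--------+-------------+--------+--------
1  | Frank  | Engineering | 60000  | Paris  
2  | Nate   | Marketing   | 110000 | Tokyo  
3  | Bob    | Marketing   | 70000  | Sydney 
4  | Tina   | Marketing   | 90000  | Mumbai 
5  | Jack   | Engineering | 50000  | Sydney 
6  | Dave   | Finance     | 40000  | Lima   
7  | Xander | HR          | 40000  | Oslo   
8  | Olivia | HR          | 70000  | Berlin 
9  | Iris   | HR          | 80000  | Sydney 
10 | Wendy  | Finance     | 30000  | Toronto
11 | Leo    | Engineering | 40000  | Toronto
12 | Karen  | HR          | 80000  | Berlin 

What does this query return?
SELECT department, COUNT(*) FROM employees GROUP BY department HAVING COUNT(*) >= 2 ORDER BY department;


Groups with count >= 2:
  Engineering: 3 -> PASS
  Finance: 2 -> PASS
  HR: 4 -> PASS
  Marketing: 3 -> PASS


4 groups:
Engineering, 3
Finance, 2
HR, 4
Marketing, 3


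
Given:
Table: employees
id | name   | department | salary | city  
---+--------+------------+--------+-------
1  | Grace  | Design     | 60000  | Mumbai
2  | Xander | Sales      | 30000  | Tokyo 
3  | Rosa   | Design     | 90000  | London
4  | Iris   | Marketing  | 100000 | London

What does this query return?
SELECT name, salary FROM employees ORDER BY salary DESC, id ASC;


Sorting by salary DESC, then id ASC for ties

4 rows:
Iris, 100000
Rosa, 90000
Grace, 60000
Xander, 30000


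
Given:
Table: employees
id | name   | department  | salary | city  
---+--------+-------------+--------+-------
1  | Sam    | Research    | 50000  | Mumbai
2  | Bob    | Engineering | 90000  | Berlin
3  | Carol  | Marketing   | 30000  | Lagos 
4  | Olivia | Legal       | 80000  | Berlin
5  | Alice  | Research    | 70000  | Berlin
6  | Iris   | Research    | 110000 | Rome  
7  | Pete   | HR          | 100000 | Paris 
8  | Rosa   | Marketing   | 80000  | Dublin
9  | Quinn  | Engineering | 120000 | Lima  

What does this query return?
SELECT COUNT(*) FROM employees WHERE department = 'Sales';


Counting rows where department = 'Sales'


0


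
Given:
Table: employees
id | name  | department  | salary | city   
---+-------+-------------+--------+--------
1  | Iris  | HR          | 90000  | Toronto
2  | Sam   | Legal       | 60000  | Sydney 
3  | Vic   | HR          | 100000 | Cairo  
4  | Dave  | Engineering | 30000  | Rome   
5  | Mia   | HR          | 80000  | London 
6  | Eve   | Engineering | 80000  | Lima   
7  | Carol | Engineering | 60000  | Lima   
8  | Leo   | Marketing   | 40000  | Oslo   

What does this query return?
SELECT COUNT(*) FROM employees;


COUNT(*) counts all rows

8


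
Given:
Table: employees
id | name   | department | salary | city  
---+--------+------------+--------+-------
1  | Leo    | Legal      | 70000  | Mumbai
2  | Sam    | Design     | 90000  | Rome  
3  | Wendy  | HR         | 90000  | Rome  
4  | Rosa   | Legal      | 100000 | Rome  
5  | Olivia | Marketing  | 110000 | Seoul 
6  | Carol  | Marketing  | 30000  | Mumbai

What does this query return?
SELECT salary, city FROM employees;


Projecting columns: salary, city

6 rows:
70000, Mumbai
90000, Rome
90000, Rome
100000, Rome
110000, Seoul
30000, Mumbai


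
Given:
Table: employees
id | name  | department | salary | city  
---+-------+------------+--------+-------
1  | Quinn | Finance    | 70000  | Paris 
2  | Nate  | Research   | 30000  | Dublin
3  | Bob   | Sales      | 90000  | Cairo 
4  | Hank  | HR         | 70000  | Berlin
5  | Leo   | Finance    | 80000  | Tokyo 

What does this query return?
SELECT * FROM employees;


SELECT * returns all 5 rows with all columns

5 rows:
1, Quinn, Finance, 70000, Paris
2, Nate, Research, 30000, Dublin
3, Bob, Sales, 90000, Cairo
4, Hank, HR, 70000, Berlin
5, Leo, Finance, 80000, Tokyo


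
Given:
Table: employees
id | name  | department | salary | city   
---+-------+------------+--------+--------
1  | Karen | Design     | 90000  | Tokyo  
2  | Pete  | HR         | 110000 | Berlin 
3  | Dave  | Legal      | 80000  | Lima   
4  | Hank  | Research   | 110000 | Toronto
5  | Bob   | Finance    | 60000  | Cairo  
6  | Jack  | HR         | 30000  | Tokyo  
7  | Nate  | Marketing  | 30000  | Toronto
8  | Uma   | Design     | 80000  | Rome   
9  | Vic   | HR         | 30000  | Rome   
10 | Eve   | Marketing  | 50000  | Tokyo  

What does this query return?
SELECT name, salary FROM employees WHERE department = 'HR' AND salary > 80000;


Filtering: department = 'HR' AND salary > 80000
Matching: 1 rows

1 rows:
Pete, 110000


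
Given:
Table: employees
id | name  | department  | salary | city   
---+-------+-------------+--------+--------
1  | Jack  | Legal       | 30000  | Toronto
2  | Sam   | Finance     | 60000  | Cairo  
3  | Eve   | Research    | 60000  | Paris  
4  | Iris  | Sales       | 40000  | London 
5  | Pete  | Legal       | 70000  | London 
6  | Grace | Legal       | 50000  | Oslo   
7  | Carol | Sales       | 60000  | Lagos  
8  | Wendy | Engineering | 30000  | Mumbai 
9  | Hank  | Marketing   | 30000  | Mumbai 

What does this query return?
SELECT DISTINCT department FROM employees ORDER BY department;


All 'department' values (row order): Legal, Finance, Research, Sales, Legal, Legal, Sales, Engineering, Marketing
Removing duplicates leaves 6 unique value(s).

6 values:
Engineering
Finance
Legal
Marketing
Research
Sales


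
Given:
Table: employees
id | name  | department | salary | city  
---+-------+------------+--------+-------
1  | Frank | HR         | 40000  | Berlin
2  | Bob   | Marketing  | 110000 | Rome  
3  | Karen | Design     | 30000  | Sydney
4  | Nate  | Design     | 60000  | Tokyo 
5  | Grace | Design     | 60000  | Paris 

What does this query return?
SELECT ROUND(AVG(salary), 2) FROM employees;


SUM(salary) = 300000
COUNT = 5
ROUND(AVG, 2) = ROUND(300000 / 5, 2) = 60000.0

60000.0


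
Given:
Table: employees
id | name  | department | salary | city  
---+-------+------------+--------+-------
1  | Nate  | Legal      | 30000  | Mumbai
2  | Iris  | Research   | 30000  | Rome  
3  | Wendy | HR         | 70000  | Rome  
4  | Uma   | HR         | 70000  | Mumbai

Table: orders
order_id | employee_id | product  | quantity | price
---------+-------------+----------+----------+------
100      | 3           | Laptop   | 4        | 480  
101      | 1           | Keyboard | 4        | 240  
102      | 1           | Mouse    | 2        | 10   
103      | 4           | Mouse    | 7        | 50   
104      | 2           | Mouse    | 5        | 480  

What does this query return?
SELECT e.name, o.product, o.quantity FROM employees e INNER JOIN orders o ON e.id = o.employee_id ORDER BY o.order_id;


Joining employees.id = orders.employee_id:
  employee Wendy (id=3) -> order Laptop
  employee Nate (id=1) -> order Keyboard
  employee Nate (id=1) -> order Mouse
  employee Uma (id=4) -> order Mouse
  employee Iris (id=2) -> order Mouse


5 rows:
Wendy, Laptop, 4
Nate, Keyboard, 4
Nate, Mouse, 2
Uma, Mouse, 7
Iris, Mouse, 5


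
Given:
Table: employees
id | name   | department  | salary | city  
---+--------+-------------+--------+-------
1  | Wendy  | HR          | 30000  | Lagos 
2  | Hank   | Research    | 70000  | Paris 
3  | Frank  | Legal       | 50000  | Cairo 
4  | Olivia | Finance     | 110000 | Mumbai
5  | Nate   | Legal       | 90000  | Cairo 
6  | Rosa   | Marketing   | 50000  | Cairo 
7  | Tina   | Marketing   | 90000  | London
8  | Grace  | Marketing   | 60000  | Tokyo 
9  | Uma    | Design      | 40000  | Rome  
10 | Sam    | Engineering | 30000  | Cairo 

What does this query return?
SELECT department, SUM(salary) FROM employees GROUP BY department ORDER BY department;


Summing salary within each department:
  Design: 40000 = 40000
  Engineering: 30000 = 30000
  Finance: 110000 = 110000
  HR: 30000 = 30000
  Legal: 50000 + 90000 = 140000
  Marketing: 50000 + 90000 + 60000 = 200000
  Research: 70000 = 70000


7 groups:
Design, 40000
Engineering, 30000
Finance, 110000
HR, 30000
Legal, 140000
Marketing, 200000
Research, 70000


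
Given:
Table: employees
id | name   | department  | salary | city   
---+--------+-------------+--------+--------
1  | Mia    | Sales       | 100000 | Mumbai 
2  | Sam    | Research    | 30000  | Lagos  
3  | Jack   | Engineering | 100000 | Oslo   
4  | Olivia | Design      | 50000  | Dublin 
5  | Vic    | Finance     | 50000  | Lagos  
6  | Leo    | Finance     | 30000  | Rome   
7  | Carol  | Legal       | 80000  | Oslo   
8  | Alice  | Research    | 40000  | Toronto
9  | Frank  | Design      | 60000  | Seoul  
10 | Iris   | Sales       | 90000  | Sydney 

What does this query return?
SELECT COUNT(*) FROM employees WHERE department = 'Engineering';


Counting rows where department = 'Engineering'
  Jack -> MATCH


1


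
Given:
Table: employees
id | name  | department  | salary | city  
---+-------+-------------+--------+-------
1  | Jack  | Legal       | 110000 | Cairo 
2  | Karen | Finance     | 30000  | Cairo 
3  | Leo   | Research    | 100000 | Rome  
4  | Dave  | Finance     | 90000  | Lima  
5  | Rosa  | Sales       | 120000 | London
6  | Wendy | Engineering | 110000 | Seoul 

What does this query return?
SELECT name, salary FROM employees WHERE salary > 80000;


Filtering: salary > 80000
Matching: 5 rows

5 rows:
Jack, 110000
Leo, 100000
Dave, 90000
Rosa, 120000
Wendy, 110000


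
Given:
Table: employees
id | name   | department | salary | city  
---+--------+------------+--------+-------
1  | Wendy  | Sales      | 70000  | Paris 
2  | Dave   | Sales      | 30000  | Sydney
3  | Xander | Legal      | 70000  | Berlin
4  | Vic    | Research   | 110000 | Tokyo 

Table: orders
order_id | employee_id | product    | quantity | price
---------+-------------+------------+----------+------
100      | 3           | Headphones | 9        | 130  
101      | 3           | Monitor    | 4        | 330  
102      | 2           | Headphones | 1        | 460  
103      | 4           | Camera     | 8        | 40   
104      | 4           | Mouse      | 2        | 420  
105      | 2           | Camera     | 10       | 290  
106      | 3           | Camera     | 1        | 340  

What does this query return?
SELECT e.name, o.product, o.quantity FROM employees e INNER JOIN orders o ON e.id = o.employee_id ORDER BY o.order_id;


Joining employees.id = orders.employee_id:
  employee Xander (id=3) -> order Headphones
  employee Xander (id=3) -> order Monitor
  employee Dave (id=2) -> order Headphones
  employee Vic (id=4) -> order Camera
  employee Vic (id=4) -> order Mouse
  employee Dave (id=2) -> order Camera
  employee Xander (id=3) -> order Camera


7 rows:
Xander, Headphones, 9
Xander, Monitor, 4
Dave, Headphones, 1
Vic, Camera, 8
Vic, Mouse, 2
Dave, Camera, 10
Xander, Camera, 1


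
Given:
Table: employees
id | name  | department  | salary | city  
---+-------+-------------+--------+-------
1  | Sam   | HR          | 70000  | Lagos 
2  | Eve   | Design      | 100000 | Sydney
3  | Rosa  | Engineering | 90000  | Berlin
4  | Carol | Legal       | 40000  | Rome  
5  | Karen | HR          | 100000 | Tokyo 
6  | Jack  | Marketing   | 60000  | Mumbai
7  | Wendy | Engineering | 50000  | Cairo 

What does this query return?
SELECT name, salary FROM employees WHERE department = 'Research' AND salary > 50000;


Filtering: department = 'Research' AND salary > 50000
Matching: 0 rows

Empty result set (0 rows)


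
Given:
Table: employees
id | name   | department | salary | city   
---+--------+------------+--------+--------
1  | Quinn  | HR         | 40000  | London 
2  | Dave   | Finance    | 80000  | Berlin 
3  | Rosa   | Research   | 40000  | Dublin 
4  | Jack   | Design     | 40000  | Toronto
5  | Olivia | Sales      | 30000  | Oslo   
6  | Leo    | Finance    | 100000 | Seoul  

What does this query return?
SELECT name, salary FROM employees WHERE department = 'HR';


Filtering: department = 'HR'
Matching rows: 1

1 rows:
Quinn, 40000


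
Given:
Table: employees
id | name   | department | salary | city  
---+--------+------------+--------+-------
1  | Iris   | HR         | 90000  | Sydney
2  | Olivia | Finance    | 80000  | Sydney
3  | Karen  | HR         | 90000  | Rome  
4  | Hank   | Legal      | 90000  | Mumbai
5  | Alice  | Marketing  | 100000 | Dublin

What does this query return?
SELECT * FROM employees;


SELECT * returns all 5 rows with all columns

5 rows:
1, Iris, HR, 90000, Sydney
2, Olivia, Finance, 80000, Sydney
3, Karen, HR, 90000, Rome
4, Hank, Legal, 90000, Mumbai
5, Alice, Marketing, 100000, Dublin


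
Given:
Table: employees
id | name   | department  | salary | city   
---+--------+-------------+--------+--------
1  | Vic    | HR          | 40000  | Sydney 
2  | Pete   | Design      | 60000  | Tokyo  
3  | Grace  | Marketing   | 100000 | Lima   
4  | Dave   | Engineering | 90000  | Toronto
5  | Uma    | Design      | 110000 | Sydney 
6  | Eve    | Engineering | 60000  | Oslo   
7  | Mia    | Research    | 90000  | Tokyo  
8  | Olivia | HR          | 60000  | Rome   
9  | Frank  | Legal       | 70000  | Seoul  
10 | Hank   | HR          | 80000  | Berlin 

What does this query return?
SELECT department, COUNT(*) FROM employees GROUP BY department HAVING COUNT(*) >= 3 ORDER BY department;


Groups with count >= 3:
  HR: 3 -> PASS
  Design: 2 -> filtered out
  Engineering: 2 -> filtered out
  Legal: 1 -> filtered out
  Marketing: 1 -> filtered out
  Research: 1 -> filtered out


1 groups:
HR, 3


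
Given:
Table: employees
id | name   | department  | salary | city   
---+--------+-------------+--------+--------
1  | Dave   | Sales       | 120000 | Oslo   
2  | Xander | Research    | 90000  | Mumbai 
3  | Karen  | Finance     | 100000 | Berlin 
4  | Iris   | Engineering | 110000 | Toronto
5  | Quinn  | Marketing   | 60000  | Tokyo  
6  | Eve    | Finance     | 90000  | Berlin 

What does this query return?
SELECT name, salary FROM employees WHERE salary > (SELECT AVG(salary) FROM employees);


Subquery: AVG(salary) = 95000.0
Filtering: salary > 95000.0
  Dave (120000) -> MATCH
  Karen (100000) -> MATCH
  Iris (110000) -> MATCH


3 rows:
Dave, 120000
Karen, 100000
Iris, 110000


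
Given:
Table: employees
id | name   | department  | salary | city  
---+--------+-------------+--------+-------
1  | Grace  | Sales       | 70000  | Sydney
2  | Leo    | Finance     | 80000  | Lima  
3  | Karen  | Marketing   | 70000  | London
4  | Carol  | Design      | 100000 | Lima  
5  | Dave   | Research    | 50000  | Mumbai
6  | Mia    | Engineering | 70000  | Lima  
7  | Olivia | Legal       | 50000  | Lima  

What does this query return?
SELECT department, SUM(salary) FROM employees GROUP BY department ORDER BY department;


Summing salary within each department:
  Design: 100000 = 100000
  Engineering: 70000 = 70000
  Finance: 80000 = 80000
  Legal: 50000 = 50000
  Marketing: 70000 = 70000
  Research: 50000 = 50000
  Sales: 70000 = 70000


7 groups:
Design, 100000
Engineering, 70000
Finance, 80000
Legal, 50000
Marketing, 70000
Research, 50000
Sales, 70000


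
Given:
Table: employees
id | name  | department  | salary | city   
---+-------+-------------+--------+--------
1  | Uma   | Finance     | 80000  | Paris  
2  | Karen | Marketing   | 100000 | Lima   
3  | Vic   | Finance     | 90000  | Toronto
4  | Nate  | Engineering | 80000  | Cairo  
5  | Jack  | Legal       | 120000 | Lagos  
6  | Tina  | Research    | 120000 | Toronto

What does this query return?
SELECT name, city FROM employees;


Projecting columns: name, city

6 rows:
Uma, Paris
Karen, Lima
Vic, Toronto
Nate, Cairo
Jack, Lagos
Tina, Toronto


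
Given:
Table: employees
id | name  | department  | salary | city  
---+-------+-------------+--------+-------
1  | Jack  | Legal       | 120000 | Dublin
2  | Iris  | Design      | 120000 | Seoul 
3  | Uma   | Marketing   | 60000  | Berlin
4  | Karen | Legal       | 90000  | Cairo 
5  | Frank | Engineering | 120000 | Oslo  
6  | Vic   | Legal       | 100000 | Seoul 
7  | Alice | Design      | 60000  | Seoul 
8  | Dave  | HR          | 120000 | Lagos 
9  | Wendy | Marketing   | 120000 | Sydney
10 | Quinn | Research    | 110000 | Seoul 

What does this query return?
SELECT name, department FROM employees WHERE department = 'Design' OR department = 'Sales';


Filtering: department = 'Design' OR 'Sales'
Matching: 2 rows

2 rows:
Iris, Design
Alice, Design


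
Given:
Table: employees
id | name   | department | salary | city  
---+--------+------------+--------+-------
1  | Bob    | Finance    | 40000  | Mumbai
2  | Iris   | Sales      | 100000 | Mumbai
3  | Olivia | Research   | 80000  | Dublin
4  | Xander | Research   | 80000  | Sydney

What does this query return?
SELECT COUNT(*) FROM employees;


COUNT(*) counts all rows

4


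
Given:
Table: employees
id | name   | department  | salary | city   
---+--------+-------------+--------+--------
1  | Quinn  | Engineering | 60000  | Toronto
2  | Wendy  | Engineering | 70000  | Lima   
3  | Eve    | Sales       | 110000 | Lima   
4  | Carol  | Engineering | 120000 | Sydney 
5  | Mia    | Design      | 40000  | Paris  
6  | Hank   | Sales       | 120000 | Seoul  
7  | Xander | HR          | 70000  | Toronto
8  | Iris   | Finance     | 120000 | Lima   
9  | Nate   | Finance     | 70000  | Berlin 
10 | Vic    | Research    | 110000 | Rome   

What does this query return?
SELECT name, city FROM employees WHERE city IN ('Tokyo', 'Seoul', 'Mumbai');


Filtering: city IN ('Tokyo', 'Seoul', 'Mumbai')
Matching: 1 rows

1 rows:
Hank, Seoul


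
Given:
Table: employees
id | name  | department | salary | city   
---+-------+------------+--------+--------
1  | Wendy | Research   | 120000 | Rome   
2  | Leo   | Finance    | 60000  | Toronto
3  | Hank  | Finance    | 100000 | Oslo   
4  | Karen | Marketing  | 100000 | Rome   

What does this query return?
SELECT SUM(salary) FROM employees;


SUM(salary) = 120000 + 60000 + 100000 + 100000 = 380000

380000


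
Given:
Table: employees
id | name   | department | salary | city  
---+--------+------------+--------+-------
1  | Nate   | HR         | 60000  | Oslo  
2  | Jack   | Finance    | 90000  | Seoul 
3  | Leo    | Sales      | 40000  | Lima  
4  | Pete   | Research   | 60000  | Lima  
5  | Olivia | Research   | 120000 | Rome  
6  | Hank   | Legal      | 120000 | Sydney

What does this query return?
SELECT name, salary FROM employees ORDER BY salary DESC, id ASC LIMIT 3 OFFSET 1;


Sort by salary DESC (id ASC tiebreak), then skip 1 and take 3
Rows 2 through 4

3 rows:
Hank, 120000
Jack, 90000
Nate, 60000


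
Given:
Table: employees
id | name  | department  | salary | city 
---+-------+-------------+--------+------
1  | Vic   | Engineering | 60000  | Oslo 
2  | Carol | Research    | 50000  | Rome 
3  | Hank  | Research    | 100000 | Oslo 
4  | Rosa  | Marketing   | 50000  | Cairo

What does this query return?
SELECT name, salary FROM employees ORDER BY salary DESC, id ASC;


Sorting by salary DESC, then id ASC for ties

4 rows:
Hank, 100000
Vic, 60000
Carol, 50000
Rosa, 50000


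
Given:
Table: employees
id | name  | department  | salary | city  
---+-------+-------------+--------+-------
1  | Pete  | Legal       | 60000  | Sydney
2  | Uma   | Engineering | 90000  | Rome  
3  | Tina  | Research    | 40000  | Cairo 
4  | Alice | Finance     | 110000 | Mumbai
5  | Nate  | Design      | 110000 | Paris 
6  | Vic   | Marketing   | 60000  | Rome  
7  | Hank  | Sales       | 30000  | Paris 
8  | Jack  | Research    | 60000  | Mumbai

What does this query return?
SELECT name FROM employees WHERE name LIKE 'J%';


LIKE 'J%' matches names starting with 'J'
Matching: 1

1 rows:
Jack


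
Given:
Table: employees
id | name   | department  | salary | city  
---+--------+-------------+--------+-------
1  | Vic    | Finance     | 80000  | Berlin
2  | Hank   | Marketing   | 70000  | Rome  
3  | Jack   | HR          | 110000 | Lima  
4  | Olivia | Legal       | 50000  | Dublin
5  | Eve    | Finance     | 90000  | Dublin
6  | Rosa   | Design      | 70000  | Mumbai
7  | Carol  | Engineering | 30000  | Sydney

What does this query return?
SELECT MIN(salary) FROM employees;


Salaries: 80000, 70000, 110000, 50000, 90000, 70000, 30000
MIN = 30000

30000


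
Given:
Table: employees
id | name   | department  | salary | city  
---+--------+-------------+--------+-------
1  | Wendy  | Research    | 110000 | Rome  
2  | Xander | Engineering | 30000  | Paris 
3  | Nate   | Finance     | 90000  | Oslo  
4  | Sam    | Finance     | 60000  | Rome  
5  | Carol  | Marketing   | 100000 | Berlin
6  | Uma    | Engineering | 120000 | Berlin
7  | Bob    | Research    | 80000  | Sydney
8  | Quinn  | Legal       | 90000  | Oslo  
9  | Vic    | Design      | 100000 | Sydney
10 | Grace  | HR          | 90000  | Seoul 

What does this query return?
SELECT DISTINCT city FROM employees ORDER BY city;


All 'city' values (row order): Rome, Paris, Oslo, Rome, Berlin, Berlin, Sydney, Oslo, Sydney, Seoul
Removing duplicates leaves 6 unique value(s).

6 values:
Berlin
Oslo
Paris
Rome
Seoul
Sydney


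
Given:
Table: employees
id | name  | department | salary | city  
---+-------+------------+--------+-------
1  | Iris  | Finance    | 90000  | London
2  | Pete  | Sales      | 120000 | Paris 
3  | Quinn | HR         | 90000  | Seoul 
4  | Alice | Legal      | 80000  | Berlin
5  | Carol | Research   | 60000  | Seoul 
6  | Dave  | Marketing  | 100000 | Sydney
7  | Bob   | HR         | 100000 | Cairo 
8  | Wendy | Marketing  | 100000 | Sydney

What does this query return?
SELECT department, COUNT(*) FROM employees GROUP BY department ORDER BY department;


Assigning each row to its department group:
  Iris -> Finance
  Pete -> Sales
  Quinn -> HR
  Alice -> Legal
  Carol -> Research
  Dave -> Marketing
  Bob -> HR
  Wendy -> Marketing


6 groups:
Finance, 1
HR, 2
Legal, 1
Marketing, 2
Research, 1
Sales, 1


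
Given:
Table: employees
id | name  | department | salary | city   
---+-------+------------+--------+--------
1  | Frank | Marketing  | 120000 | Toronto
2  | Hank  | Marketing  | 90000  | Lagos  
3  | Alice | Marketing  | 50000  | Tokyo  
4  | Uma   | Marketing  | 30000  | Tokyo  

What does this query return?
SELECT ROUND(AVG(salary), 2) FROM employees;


SUM(salary) = 290000
COUNT = 4
ROUND(AVG, 2) = ROUND(290000 / 4, 2) = 72500.0

72500.0


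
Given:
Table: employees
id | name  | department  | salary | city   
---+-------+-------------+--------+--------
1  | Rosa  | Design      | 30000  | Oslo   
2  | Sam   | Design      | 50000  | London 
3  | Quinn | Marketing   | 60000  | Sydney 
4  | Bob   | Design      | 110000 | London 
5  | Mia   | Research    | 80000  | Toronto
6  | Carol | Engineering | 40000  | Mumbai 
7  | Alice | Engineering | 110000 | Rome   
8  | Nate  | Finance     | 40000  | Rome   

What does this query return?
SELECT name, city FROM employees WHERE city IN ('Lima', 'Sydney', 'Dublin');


Filtering: city IN ('Lima', 'Sydney', 'Dublin')
Matching: 1 rows

1 rows:
Quinn, Sydney


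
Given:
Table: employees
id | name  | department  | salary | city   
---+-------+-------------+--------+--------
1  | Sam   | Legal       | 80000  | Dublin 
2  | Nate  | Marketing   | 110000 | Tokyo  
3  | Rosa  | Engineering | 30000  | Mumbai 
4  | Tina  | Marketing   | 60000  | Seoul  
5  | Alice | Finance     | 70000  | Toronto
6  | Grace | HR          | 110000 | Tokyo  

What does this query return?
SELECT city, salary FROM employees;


Projecting columns: city, salary

6 rows:
Dublin, 80000
Tokyo, 110000
Mumbai, 30000
Seoul, 60000
Toronto, 70000
Tokyo, 110000


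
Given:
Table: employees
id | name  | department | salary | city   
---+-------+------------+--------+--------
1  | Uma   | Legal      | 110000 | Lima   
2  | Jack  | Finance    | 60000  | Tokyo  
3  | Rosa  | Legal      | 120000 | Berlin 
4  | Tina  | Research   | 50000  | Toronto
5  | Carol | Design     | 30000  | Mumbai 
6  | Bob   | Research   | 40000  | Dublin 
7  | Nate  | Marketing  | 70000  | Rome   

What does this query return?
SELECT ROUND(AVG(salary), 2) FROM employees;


SUM(salary) = 480000
COUNT = 7
ROUND(AVG, 2) = ROUND(480000 / 7, 2) = 68571.43

68571.43


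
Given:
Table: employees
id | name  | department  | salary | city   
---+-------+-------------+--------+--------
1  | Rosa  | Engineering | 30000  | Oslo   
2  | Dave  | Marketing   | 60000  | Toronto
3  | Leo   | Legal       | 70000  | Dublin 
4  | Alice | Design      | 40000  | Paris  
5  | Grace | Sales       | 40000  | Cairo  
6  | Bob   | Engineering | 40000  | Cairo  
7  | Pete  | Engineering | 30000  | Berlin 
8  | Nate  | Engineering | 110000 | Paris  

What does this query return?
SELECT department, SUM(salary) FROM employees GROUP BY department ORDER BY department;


Summing salary within each department:
  Design: 40000 = 40000
  Engineering: 30000 + 40000 + 30000 + 110000 = 210000
  Legal: 70000 = 70000
  Marketing: 60000 = 60000
  Sales: 40000 = 40000


5 groups:
Design, 40000
Engineering, 210000
Legal, 70000
Marketing, 60000
Sales, 40000


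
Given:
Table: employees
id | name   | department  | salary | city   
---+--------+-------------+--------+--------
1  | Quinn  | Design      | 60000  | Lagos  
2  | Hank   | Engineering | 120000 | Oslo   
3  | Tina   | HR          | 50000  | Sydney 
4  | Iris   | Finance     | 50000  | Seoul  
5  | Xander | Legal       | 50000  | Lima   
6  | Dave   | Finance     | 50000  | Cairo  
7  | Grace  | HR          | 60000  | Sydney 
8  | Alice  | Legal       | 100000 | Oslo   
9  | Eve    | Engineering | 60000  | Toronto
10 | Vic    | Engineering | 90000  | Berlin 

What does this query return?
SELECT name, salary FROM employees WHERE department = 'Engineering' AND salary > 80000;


Filtering: department = 'Engineering' AND salary > 80000
Matching: 2 rows

2 rows:
Hank, 120000
Vic, 90000


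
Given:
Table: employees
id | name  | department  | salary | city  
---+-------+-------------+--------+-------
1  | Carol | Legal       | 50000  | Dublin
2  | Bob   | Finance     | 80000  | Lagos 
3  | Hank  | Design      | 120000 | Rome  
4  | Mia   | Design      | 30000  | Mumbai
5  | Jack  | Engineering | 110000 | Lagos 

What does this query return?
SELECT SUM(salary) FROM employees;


SUM(salary) = 50000 + 80000 + 120000 + 30000 + 110000 = 390000

390000


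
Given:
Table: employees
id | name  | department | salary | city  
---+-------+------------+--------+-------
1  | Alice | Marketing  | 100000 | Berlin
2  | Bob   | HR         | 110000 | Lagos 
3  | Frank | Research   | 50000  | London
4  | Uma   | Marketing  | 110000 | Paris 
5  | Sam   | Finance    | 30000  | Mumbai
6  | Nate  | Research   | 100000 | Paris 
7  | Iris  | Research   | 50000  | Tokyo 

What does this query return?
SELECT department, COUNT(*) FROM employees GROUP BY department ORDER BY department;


Assigning each row to its department group:
  Alice -> Marketing
  Bob -> HR
  Frank -> Research
  Uma -> Marketing
  Sam -> Finance
  Nate -> Research
  Iris -> Research


4 groups:
Finance, 1
HR, 1
Marketing, 2
Research, 3


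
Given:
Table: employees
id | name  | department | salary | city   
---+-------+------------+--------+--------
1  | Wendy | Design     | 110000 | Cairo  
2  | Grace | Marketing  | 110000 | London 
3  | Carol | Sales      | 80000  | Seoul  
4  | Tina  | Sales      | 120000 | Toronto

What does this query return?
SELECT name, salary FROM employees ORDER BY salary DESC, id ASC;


Sorting by salary DESC, then id ASC for ties

4 rows:
Tina, 120000
Wendy, 110000
Grace, 110000
Carol, 80000


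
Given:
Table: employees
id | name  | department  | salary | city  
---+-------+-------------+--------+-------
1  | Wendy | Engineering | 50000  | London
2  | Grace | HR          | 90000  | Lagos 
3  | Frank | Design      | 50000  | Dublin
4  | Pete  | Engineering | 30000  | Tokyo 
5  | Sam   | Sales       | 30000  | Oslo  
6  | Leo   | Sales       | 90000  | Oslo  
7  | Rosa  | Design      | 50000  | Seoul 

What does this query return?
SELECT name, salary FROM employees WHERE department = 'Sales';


Filtering: department = 'Sales'
Matching rows: 2

2 rows:
Sam, 30000
Leo, 90000


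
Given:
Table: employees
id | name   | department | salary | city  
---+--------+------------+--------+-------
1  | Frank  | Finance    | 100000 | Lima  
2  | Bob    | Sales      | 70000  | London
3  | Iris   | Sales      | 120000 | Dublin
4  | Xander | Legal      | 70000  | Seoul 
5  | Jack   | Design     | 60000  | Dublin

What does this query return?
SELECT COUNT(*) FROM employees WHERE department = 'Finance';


Counting rows where department = 'Finance'
  Frank -> MATCH


1


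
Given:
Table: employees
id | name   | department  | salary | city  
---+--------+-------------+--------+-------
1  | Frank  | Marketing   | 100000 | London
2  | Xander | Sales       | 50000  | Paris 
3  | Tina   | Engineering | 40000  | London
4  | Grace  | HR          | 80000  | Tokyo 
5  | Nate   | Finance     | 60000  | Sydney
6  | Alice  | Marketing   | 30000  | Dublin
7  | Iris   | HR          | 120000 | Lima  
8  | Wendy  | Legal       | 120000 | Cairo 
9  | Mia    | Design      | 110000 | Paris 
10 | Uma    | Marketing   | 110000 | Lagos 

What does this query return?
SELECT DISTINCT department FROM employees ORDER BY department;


All 'department' values (row order): Marketing, Sales, Engineering, HR, Finance, Marketing, HR, Legal, Design, Marketing
Removing duplicates leaves 7 unique value(s).

7 values:
Design
Engineering
Finance
HR
Legal
Marketing
Sales


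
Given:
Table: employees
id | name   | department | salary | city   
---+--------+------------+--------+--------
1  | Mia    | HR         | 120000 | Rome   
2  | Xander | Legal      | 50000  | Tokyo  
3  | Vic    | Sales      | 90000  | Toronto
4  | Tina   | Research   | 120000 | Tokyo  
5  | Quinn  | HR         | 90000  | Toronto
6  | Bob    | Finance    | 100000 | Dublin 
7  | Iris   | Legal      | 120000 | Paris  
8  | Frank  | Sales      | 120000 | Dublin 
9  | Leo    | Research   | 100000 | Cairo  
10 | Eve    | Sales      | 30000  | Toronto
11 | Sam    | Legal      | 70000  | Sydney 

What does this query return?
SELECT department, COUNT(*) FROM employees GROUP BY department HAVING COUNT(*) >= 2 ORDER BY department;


Groups with count >= 2:
  HR: 2 -> PASS
  Legal: 3 -> PASS
  Research: 2 -> PASS
  Sales: 3 -> PASS
  Finance: 1 -> filtered out


4 groups:
HR, 2
Legal, 3
Research, 2
Sales, 3


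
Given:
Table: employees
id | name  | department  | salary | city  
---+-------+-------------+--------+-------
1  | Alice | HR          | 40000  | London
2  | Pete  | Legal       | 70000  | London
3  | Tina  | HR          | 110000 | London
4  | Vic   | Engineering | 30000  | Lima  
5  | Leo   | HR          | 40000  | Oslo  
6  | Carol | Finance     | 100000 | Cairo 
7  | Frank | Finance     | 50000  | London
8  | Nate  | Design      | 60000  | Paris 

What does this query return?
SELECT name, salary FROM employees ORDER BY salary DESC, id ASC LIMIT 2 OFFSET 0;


Sort by salary DESC (id ASC tiebreak), then skip 0 and take 2
Rows 1 through 2

2 rows:
Tina, 110000
Carol, 100000


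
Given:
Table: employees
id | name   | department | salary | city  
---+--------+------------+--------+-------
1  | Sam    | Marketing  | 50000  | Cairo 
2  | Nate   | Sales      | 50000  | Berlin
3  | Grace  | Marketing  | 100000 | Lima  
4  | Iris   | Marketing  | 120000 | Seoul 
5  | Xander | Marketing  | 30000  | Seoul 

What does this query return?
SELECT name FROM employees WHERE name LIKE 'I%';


LIKE 'I%' matches names starting with 'I'
Matching: 1

1 rows:
Iris


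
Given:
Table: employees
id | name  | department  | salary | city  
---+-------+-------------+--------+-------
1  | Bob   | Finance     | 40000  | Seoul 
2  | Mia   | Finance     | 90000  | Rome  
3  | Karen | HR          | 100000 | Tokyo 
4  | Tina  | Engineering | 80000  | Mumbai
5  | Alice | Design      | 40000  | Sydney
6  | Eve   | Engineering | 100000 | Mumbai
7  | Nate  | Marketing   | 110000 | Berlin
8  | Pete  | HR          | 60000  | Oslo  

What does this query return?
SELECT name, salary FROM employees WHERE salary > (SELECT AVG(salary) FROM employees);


Subquery: AVG(salary) = 77500.0
Filtering: salary > 77500.0
  Mia (90000) -> MATCH
  Karen (100000) -> MATCH
  Tina (80000) -> MATCH
  Eve (100000) -> MATCH
  Nate (110000) -> MATCH


5 rows:
Mia, 90000
Karen, 100000
Tina, 80000
Eve, 100000
Nate, 110000


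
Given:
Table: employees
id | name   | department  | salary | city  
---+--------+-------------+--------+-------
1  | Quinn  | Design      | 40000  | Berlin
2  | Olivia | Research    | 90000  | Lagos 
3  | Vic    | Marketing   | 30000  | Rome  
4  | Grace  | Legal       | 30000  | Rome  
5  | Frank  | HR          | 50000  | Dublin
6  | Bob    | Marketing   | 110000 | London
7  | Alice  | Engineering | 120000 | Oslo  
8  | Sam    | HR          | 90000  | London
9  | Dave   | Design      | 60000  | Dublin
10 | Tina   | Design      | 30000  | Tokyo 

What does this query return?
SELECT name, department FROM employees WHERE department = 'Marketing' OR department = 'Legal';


Filtering: department = 'Marketing' OR 'Legal'
Matching: 3 rows

3 rows:
Vic, Marketing
Grace, Legal
Bob, Marketing


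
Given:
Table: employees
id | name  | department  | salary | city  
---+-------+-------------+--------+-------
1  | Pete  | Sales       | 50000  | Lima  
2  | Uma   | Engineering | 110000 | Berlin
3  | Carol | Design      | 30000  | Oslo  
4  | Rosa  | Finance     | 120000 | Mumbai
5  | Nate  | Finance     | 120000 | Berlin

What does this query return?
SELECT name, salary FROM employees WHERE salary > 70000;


Filtering: salary > 70000
Matching: 3 rows

3 rows:
Uma, 110000
Rosa, 120000
Nate, 120000


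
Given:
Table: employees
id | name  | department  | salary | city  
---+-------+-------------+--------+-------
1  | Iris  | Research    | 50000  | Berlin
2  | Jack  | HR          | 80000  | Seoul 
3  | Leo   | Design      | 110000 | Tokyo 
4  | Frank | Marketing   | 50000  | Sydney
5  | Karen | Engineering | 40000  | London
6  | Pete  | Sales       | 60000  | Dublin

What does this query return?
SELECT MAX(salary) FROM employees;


Salaries: 50000, 80000, 110000, 50000, 40000, 60000
MAX = 110000

110000


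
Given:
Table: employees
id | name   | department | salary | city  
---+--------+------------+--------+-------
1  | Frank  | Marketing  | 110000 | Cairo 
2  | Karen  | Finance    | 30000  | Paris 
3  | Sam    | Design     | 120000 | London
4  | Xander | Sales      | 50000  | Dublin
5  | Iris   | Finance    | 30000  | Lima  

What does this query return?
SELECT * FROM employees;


SELECT * returns all 5 rows with all columns

5 rows:
1, Frank, Marketing, 110000, Cairo
2, Karen, Finance, 30000, Paris
3, Sam, Design, 120000, London
4, Xander, Sales, 50000, Dublin
5, Iris, Finance, 30000, Lima


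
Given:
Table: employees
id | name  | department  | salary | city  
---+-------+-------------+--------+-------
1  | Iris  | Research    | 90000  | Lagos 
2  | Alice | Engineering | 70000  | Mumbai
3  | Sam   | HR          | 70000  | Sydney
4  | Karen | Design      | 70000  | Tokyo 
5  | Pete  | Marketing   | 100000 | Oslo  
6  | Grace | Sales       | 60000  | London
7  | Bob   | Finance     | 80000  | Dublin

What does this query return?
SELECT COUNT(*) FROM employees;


COUNT(*) counts all rows

7


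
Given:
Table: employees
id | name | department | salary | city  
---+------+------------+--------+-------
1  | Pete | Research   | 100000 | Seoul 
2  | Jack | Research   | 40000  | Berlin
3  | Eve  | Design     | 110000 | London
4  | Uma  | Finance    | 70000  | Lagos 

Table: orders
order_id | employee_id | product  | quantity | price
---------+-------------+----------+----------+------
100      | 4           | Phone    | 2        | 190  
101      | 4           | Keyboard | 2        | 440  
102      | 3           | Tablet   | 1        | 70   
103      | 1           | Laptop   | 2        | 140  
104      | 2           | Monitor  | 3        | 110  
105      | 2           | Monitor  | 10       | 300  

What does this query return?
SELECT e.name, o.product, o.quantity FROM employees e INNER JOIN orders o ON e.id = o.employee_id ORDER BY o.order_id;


Joining employees.id = orders.employee_id:
  employee Uma (id=4) -> order Phone
  employee Uma (id=4) -> order Keyboard
  employee Eve (id=3) -> order Tablet
  employee Pete (id=1) -> order Laptop
  employee Jack (id=2) -> order Monitor
  employee Jack (id=2) -> order Monitor


6 rows:
Uma, Phone, 2
Uma, Keyboard, 2
Eve, Tablet, 1
Pete, Laptop, 2
Jack, Monitor, 3
Jack, Monitor, 10


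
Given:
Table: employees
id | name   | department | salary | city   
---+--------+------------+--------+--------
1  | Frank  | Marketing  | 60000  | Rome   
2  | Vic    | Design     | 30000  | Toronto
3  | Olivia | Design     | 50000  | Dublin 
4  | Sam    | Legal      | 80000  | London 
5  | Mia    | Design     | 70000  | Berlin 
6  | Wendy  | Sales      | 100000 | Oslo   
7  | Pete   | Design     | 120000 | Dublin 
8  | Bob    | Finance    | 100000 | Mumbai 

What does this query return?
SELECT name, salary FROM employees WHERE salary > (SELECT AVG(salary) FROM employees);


Subquery: AVG(salary) = 76250.0
Filtering: salary > 76250.0
  Sam (80000) -> MATCH
  Wendy (100000) -> MATCH
  Pete (120000) -> MATCH
  Bob (100000) -> MATCH


4 rows:
Sam, 80000
Wendy, 100000
Pete, 120000
Bob, 100000


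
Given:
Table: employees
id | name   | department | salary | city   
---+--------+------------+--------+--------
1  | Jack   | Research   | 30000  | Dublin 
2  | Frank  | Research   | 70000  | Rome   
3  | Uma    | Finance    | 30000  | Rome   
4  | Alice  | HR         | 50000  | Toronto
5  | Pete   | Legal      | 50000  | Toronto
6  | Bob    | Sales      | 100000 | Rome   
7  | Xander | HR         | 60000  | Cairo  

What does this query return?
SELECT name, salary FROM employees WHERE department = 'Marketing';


Filtering: department = 'Marketing'
Matching rows: 0

Empty result set (0 rows)


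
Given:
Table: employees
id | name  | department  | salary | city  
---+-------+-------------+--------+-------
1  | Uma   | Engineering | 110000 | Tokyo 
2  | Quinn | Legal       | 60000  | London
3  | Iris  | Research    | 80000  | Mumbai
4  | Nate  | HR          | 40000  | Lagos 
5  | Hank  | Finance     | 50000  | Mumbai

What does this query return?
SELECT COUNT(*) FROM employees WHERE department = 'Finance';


Counting rows where department = 'Finance'
  Hank -> MATCH


1


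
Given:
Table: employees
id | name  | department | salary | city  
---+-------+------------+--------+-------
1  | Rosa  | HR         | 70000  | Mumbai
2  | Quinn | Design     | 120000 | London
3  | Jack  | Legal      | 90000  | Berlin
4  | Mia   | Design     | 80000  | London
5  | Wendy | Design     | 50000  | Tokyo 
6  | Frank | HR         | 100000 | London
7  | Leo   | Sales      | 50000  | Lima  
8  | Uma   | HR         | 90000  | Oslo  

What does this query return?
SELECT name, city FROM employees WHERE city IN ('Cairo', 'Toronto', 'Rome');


Filtering: city IN ('Cairo', 'Toronto', 'Rome')
Matching: 0 rows

Empty result set (0 rows)


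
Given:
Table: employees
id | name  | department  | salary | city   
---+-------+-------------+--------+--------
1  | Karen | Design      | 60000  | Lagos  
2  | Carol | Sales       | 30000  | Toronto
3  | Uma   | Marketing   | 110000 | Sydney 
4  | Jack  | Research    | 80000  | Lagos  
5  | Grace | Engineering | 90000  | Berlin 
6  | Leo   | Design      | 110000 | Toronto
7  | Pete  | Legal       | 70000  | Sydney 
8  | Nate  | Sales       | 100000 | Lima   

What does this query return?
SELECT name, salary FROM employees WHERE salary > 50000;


Filtering: salary > 50000
Matching: 7 rows

7 rows:
Karen, 60000
Uma, 110000
Jack, 80000
Grace, 90000
Leo, 110000
Pete, 70000
Nate, 100000
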